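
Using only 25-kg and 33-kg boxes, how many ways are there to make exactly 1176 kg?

Need nonnegative integers with 25j + 33k = 1176.
gcd(25, 33) = 1, and 25·(4) + 33·(-3) = 1.
So (j₀, k₀) = (4704, -3528); general j = 4704 + 33t, k = -3528 - 25t.
j ≥ 0 ⇒ t ≥ -142; k ≥ 0 ⇒ t ≤ -142. That's 1 value of t.

1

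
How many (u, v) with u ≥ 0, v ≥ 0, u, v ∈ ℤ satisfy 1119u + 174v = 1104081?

17

gcd(1119, 174):
  1119 = 6*174 + 75
  174 = 2*75 + 24
  75 = 3*24 + 3
  24 = 8*3
so gcd(1119, 174) = 3.
Back-substitute for Bézout coefficients:
  3 = 75 - 3*24
  ... = 1119*(7) + 174*(-45)
Scale by 368027: one solution is (2576189, -16561215). Reduce u mod 58: (3, 6326).
General: u = 3 + 58t, v = 6326 - 373t.
u ≥ 0 ⇒ t ≥ 0; v ≥ 0 ⇒ t ≤ 16. So t ∈ [0, 16]: 17 solutions.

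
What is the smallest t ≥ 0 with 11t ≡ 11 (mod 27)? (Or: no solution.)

1

gcd(27, 11) = 1.
1 divides 11, so solutions exist.
By Bézout, 11·(5) + 27·(-2) = 1.
So 11·(5) ≡ 1 (mod 27); multiply by 11: t ≡ 55 (mod 27).
Smallest nonnegative: t = 55 mod 27 = 1.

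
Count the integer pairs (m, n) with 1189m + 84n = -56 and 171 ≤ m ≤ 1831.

20

gcd(1189, 84) = 1.
By Bézout, 1189·(13) + 84·(-184) = 1.
Particular solution: (28, -397).
General solution: m = 28 + 84t, n = -397 - 1189t for integer t.
171 ≤ 28 + 84t ≤ 1831 gives t ∈ [2, 21], which is 20 values.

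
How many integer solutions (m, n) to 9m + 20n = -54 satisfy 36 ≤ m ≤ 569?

gcd(20, 9) = 1  (20 = 2×9 + 2, 9 = 4×2 + 1, 2 = 2×1).
Back-substituting, 9×(9) + 20×(-4) = 1.
Scale by -54: particular solution (-486, 216); reduce m mod 20: (14, -9).
General solution: m = 14 + 20t, n = -9 - 9t for integer t.
36 ≤ 14 + 20t ≤ 569 gives t ∈ [2, 27], which is 26 values.

26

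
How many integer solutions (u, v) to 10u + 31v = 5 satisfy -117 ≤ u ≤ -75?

2

gcd(31, 10) = 1  (31 = 3·10 + 1, 10 = 10·1).
Back-substituting, 10·(-3) + 31·(1) = 1.
Scale by 5: particular solution (-15, 5); reduce u mod 31: (16, -5).
General solution: u = 16 + 31t, v = -5 - 10t for integer t.
-117 ≤ 16 + 31t ≤ -75 gives t ∈ [-4, -3], which is 2 values.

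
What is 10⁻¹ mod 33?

10

gcd(33, 10) = 1  (33 = 3*10 + 3, 10 = 3*3 + 1, 3 = 3*1).
Back-substituting, 10*(10) + 33*(-3) = 1.
So 10*10 ≡ 1 (mod 33), and 10 mod 33 = 10.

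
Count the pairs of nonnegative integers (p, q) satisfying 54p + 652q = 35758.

2

gcd(652, 54) = 2.
By Bézout, 54*(157) + 652*(-13) = 2.
One solution: (143, 43).
General: p = 143 + 326t, q = 43 - 27t.
p ≥ 0 ⇒ t ≥ 0; q ≥ 0 ⇒ t ≤ 1. So t ∈ [0, 1]: 2 solutions.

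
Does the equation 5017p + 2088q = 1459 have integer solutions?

no

gcd(5017, 2088):
  5017 = 2·2088 + 841
  2088 = 2·841 + 406
  841 = 2·406 + 29
  406 = 14·29
so gcd(5017, 2088) = 29.
29 does not divide 1459 (remainder 9), so no integer solutions.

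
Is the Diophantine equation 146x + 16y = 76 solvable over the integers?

gcd(146, 16) = 2  (146 = 9*16 + 2, 16 = 8*2).
2 divides 76, so integer solutions exist.

yes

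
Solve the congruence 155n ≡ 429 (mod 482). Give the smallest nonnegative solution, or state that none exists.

gcd(482, 155) = 1  (482 = 3×155 + 17, 155 = 9×17 + 2, 17 = 8×2 + 1, 2 = 2×1).
1 divides 429, so solutions exist.
Back-substituting, 155×(-227) + 482×(73) = 1.
So 155×(-227) ≡ 1 (mod 482); multiply by 429: n ≡ -97383 (mod 482).
Smallest nonnegative: n = -97383 mod 482 = 463.

463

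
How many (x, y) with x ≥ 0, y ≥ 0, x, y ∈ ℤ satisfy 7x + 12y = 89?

gcd(12, 7):
  12 = 1*7 + 5
  7 = 1*5 + 2
  5 = 2*2 + 1
  2 = 2*1
so gcd(12, 7) = 1.
Back-substitute for Bézout coefficients:
  1 = 5 - 2*2
  ... = 7*(-5) + 12*(3)
Scale by 89: one solution is (-445, 267). Reduce x mod 12: (11, 1).
General: x = 11 + 12t, y = 1 - 7t.
x ≥ 0 ⇒ t ≥ 0; y ≥ 0 ⇒ t ≤ 0. So t ∈ [0, 0]: 1 solution.

1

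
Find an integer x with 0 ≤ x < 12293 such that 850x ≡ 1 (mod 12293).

1345

gcd(12293, 850):
  12293 = 14×850 + 393
  850 = 2×393 + 64
  393 = 6×64 + 9
  64 = 7×9 + 1
  9 = 9×1
so gcd(12293, 850) = 1.
Back-substitute for Bézout coefficients:
  1 = 64 - 7×9
  ... = 850×(1345) + 12293×(-93)
So 850×1345 ≡ 1 (mod 12293), and 1345 mod 12293 = 1345.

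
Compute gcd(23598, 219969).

27

gcd(219969, 23598):
  219969 = 9*23598 + 7587
  23598 = 3*7587 + 837
  7587 = 9*837 + 54
  837 = 15*54 + 27
  54 = 2*27
so gcd(219969, 23598) = 27.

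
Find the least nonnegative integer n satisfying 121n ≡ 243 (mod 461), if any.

gcd(461, 121) = 1  (461 = 3·121 + 98, 121 = 1·98 + 23, 98 = 4·23 + 6, 23 = 3·6 + 5, 6 = 1·5 + 1, 5 = 5·1).
1 divides 243, so solutions exist.
Back-substituting, 121·(-80) + 461·(21) = 1.
So 121·(-80) ≡ 1 (mod 461); multiply by 243: n ≡ -19440 (mod 461).
Smallest nonnegative: n = -19440 mod 461 = 383.

383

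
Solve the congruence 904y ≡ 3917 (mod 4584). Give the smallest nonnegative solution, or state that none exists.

no solution

gcd(4584, 904) = 8  (4584 = 5·904 + 64, 904 = 14·64 + 8, 64 = 8·8).
8 does not divide 3917, so the congruence has no solution.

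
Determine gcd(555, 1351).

1

gcd(1351, 555):
  1351 = 2·555 + 241
  555 = 2·241 + 73
  241 = 3·73 + 22
  73 = 3·22 + 7
  22 = 3·7 + 1
  7 = 7·1
so gcd(1351, 555) = 1.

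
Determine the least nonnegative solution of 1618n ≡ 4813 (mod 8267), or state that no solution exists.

2573

gcd(8267, 1618) = 1  (8267 = 5·1618 + 177, 1618 = 9·177 + 25, 177 = 7·25 + 2, 25 = 12·2 + 1, 2 = 2·1).
1 divides 4813, so solutions exist.
Back-substituting, 1618·(3970) + 8267·(-777) = 1.
So 1618·(3970) ≡ 1 (mod 8267); multiply by 4813: n ≡ 19107610 (mod 8267).
Smallest nonnegative: n = 19107610 mod 8267 = 2573.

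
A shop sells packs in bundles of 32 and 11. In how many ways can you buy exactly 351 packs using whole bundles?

Need nonnegative integers with 32j + 11k = 351.
gcd(32, 11) = 1, and 32·(-1) + 11·(3) = 1.
So (j₀, k₀) = (-351, 1053); general j = -351 + 11t, k = 1053 - 32t.
j ≥ 0 ⇒ t ≥ 32; k ≥ 0 ⇒ t ≤ 32. That's 1 value of t.

1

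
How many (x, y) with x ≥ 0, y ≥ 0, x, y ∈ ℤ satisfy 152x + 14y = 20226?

gcd(152, 14) = 2  (152 = 10*14 + 12, 14 = 1*12 + 2, 12 = 6*2).
Back-substituting, 152*(-1) + 14*(11) = 2.
Scale by 10113: one solution is (-10113, 111243). Reduce x mod 7: (2, 1423).
General: x = 2 + 7t, y = 1423 - 76t.
x ≥ 0 ⇒ t ≥ 0; y ≥ 0 ⇒ t ≤ 18. So t ∈ [0, 18]: 19 solutions.

19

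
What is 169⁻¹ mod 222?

67

gcd(222, 169) = 1.
By Bézout, 169*(67) + 222*(-51) = 1.
So 169*67 ≡ 1 (mod 222), and 67 mod 222 = 67.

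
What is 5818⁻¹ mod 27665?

gcd(27665, 5818) = 1  (27665 = 4·5818 + 4393, 5818 = 1·4393 + 1425, 4393 = 3·1425 + 118, 1425 = 12·118 + 9, 118 = 13·9 + 1, 9 = 9·1).
Back-substituting, 5818·(-3048) + 27665·(641) = 1.
So 5818·-3048 ≡ 1 (mod 27665), and -3048 mod 27665 = 24617.

24617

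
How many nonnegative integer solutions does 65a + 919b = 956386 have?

gcd(919, 65) = 1  (919 = 14·65 + 9, 65 = 7·9 + 2, 9 = 4·2 + 1, 2 = 2·1).
Back-substituting, 65·(-410) + 919·(29) = 1.
Scale by 956386: one solution is (-392118260, 27735194). Reduce a mod 919: (660, 994).
General: a = 660 + 919t, b = 994 - 65t.
a ≥ 0 ⇒ t ≥ 0; b ≥ 0 ⇒ t ≤ 15. So t ∈ [0, 15]: 16 solutions.

16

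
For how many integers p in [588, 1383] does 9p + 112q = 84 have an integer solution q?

gcd(112, 9):
  112 = 12·9 + 4
  9 = 2·4 + 1
  4 = 4·1
so gcd(112, 9) = 1.
Back-substitute for Bézout coefficients:
  1 = 9 - 2·4
  ... = 9·(25) + 112·(-2)
Scale by 84: particular solution (2100, -168); reduce p mod 112: (84, -6).
General solution: p = 84 + 112t, q = -6 - 9t for integer t.
588 ≤ 84 + 112t ≤ 1383 gives t ∈ [5, 11], which is 7 values.

7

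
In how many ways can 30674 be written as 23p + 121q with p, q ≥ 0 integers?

11

gcd(121, 23) = 1  (121 = 5×23 + 6, 23 = 3×6 + 5, 6 = 1×5 + 1, 5 = 5×1).
Back-substituting, 23×(-21) + 121×(4) = 1.
Scale by 30674: one solution is (-644154, 122696). Reduce p mod 121: (50, 244).
General: p = 50 + 121t, q = 244 - 23t.
p ≥ 0 ⇒ t ≥ 0; q ≥ 0 ⇒ t ≤ 10. So t ∈ [0, 10]: 11 solutions.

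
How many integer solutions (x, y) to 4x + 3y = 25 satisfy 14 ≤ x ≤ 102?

29

gcd(4, 3) = 1  (4 = 1*3 + 1, 3 = 3*1).
Back-substituting, 4*(1) + 3*(-1) = 1.
Scale by 25: particular solution (25, -25); reduce x mod 3: (1, 7).
General solution: x = 1 + 3t, y = 7 - 4t for integer t.
14 ≤ 1 + 3t ≤ 102 gives t ∈ [5, 33], which is 29 values.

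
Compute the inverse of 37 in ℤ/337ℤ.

gcd(337, 37):
  337 = 9×37 + 4
  37 = 9×4 + 1
  4 = 4×1
so gcd(337, 37) = 1.
Back-substitute for Bézout coefficients:
  1 = 37 - 9×4
  ... = 37×(82) + 337×(-9)
So 37×82 ≡ 1 (mod 337), and 82 mod 337 = 82.

82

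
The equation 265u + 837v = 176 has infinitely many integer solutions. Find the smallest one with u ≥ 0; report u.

gcd(837, 265):
  837 = 3*265 + 42
  265 = 6*42 + 13
  42 = 3*13 + 3
  13 = 4*3 + 1
  3 = 3*1
so gcd(837, 265) = 1.
1 divides 176, so solutions exist.
Back-substitute for Bézout coefficients:
  1 = 13 - 4*3
  ... = 265*(259) + 837*(-82)
Scale by 176/1 = 176: (u₀, v₀) = (45584, -14432).
General solution: u = 45584 + 837t, v = -14432 - 265t for integer t.
u ≥ 0: smallest is 45584 mod 837 = 386 (at t = -54), with v = -122.

386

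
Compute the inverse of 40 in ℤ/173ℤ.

13

gcd(173, 40):
  173 = 4·40 + 13
  40 = 3·13 + 1
  13 = 13·1
so gcd(173, 40) = 1.
Back-substitute for Bézout coefficients:
  1 = 40 - 3·13
  ... = 40·(13) + 173·(-3)
So 40·13 ≡ 1 (mod 173), and 13 mod 173 = 13.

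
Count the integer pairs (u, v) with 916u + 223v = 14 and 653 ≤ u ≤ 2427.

7

gcd(916, 223):
  916 = 4×223 + 24
  223 = 9×24 + 7
  24 = 3×7 + 3
  7 = 2×3 + 1
  3 = 3×1
so gcd(916, 223) = 1.
Back-substitute for Bézout coefficients:
  1 = 7 - 2×3
  ... = 916×(-65) + 223×(267)
Scale by 14: particular solution (-910, 3738); reduce u mod 223: (205, -842).
General solution: u = 205 + 223t, v = -842 - 916t for integer t.
653 ≤ 205 + 223t ≤ 2427 gives t ∈ [3, 9], which is 7 values.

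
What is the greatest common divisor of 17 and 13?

1

gcd(17, 13):
  17 = 1·13 + 4
  13 = 3·4 + 1
  4 = 4·1
so gcd(17, 13) = 1.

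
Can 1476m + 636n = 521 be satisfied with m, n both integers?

no

gcd(1476, 636) = 12  (1476 = 2×636 + 204, 636 = 3×204 + 24, 204 = 8×24 + 12, 24 = 2×12).
12 does not divide 521 (remainder 5), so no integer solutions.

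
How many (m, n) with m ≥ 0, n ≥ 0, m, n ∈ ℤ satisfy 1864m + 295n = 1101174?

gcd(1864, 295):
  1864 = 6*295 + 94
  295 = 3*94 + 13
  94 = 7*13 + 3
  13 = 4*3 + 1
  3 = 3*1
so gcd(1864, 295) = 1.
Back-substitute for Bézout coefficients:
  1 = 13 - 4*3
  ... = 1864*(-91) + 295*(575)
Scale by 1101174: one solution is (-100206834, 633175050). Reduce m mod 295: (241, 2210).
General: m = 241 + 295t, n = 2210 - 1864t.
m ≥ 0 ⇒ t ≥ 0; n ≥ 0 ⇒ t ≤ 1. So t ∈ [0, 1]: 2 solutions.

2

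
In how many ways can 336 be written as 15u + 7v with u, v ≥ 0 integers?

gcd(15, 7) = 1  (15 = 2·7 + 1, 7 = 7·1).
Back-substituting, 15·(1) + 7·(-2) = 1.
Scale by 336: one solution is (336, -672). Reduce u mod 7: (0, 48).
General: u = 0 + 7t, v = 48 - 15t.
u ≥ 0 ⇒ t ≥ 0; v ≥ 0 ⇒ t ≤ 3. So t ∈ [0, 3]: 4 solutions.

4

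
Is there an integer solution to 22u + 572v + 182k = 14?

gcd(572, 22) = 22  (572 = 26×22).
gcd(22, 182) = 2.
2 divides 14, so integer solutions exist.

yes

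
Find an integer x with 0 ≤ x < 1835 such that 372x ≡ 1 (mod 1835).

1248

gcd(1835, 372) = 1.
By Bézout, 372*(-587) + 1835*(119) = 1.
So 372*-587 ≡ 1 (mod 1835), and -587 mod 1835 = 1248.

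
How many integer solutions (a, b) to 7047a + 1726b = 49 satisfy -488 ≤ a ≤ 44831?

26

gcd(7047, 1726):
  7047 = 4·1726 + 143
  1726 = 12·143 + 10
  143 = 14·10 + 3
  10 = 3·3 + 1
  3 = 3·1
so gcd(7047, 1726) = 1.
Back-substitute for Bézout coefficients:
  1 = 10 - 3·3
  ... = 7047·(-519) + 1726·(2119)
Scale by 49: particular solution (-25431, 103831); reduce a mod 1726: (459, -1874).
General solution: a = 459 + 1726t, b = -1874 - 7047t for integer t.
-488 ≤ 459 + 1726t ≤ 44831 gives t ∈ [0, 25], which is 26 values.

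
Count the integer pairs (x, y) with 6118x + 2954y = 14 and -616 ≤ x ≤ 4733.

25

gcd(6118, 2954) = 14  (6118 = 2×2954 + 210, 2954 = 14×210 + 14, 210 = 15×14).
Back-substituting, 6118×(-14) + 2954×(29) = 14.
Scale by 1: particular solution (-14, 29); reduce x mod 211: (197, -408).
General solution: x = 197 + 211t, y = -408 - 437t for integer t.
-616 ≤ 197 + 211t ≤ 4733 gives t ∈ [-3, 21], which is 25 values.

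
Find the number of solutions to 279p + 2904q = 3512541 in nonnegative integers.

gcd(2904, 279) = 3  (2904 = 10×279 + 114, 279 = 2×114 + 51, 114 = 2×51 + 12, 51 = 4×12 + 3, 12 = 4×3).
Back-substituting, 279×(229) + 2904×(-22) = 3.
Scale by 1170847: one solution is (268123963, -25758634). Reduce p mod 968: (547, 1157).
General: p = 547 + 968t, q = 1157 - 93t.
p ≥ 0 ⇒ t ≥ 0; q ≥ 0 ⇒ t ≤ 12. So t ∈ [0, 12]: 13 solutions.

13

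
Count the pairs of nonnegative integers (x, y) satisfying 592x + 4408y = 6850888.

gcd(4408, 592):
  4408 = 7×592 + 264
  592 = 2×264 + 64
  264 = 4×64 + 8
  64 = 8×8
so gcd(4408, 592) = 8.
Back-substitute for Bézout coefficients:
  8 = 264 - 4×64
  ... = 592×(-67) + 4408×(9)
Scale by 856361: one solution is (-57376187, 7707249). Reduce x mod 551: (545, 1481).
General: x = 545 + 551t, y = 1481 - 74t.
x ≥ 0 ⇒ t ≥ 0; y ≥ 0 ⇒ t ≤ 20. So t ∈ [0, 20]: 21 solutions.

21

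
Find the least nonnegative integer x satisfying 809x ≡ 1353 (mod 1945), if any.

gcd(1945, 809) = 1  (1945 = 2·809 + 327, 809 = 2·327 + 155, 327 = 2·155 + 17, 155 = 9·17 + 2, 17 = 8·2 + 1, 2 = 2·1).
1 divides 1353, so solutions exist.
Back-substituting, 809·(-916) + 1945·(381) = 1.
So 809·(-916) ≡ 1 (mod 1945); multiply by 1353: x ≡ -1239348 (mod 1945).
Smallest nonnegative: x = -1239348 mod 1945 = 1562.

1562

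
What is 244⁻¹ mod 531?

37

gcd(531, 244) = 1.
By Bézout, 244·(37) + 531·(-17) = 1.
So 244·37 ≡ 1 (mod 531), and 37 mod 531 = 37.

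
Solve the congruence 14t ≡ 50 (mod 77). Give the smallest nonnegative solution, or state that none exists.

no solution

gcd(77, 14) = 7  (77 = 5*14 + 7, 14 = 2*7).
7 does not divide 50, so the congruence has no solution.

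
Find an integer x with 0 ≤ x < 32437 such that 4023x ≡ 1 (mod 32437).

gcd(32437, 4023) = 1.
By Bézout, 4023·(-10385) + 32437·(1288) = 1.
So 4023·-10385 ≡ 1 (mod 32437), and -10385 mod 32437 = 22052.

22052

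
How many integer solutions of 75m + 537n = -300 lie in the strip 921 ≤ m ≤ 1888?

5

gcd(537, 75) = 3  (537 = 7×75 + 12, 75 = 6×12 + 3, 12 = 4×3).
Back-substituting, 75×(43) + 537×(-6) = 3.
Scale by -100: particular solution (-4300, 600); reduce m mod 179: (175, -25).
General solution: m = 175 + 179t, n = -25 - 25t for integer t.
921 ≤ 175 + 179t ≤ 1888 gives t ∈ [5, 9], which is 5 values.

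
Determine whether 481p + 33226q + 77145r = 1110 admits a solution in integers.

gcd(33226, 481) = 37.
gcd(37, 77145) = 37.
37 divides 1110, so integer solutions exist.

yes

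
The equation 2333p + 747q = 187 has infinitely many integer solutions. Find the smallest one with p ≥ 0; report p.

611

gcd(2333, 747) = 1.
1 divides 187, so solutions exist.
By Bézout, 2333×(203) + 747×(-634) = 1.
Scale by 187/1 = 187: (p₀, q₀) = (37961, -118558).
General solution: p = 37961 + 747t, q = -118558 - 2333t for integer t.
p ≥ 0: smallest is 37961 mod 747 = 611 (at t = -50), with q = -1908.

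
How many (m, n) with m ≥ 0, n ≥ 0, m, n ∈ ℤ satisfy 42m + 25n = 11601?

11

gcd(42, 25) = 1.
By Bézout, 42·(3) + 25·(-5) = 1.
One solution: (3, 459).
General: m = 3 + 25t, n = 459 - 42t.
m ≥ 0 ⇒ t ≥ 0; n ≥ 0 ⇒ t ≤ 10. So t ∈ [0, 10]: 11 solutions.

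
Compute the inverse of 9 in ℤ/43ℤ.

gcd(43, 9):
  43 = 4·9 + 7
  9 = 1·7 + 2
  7 = 3·2 + 1
  2 = 2·1
so gcd(43, 9) = 1.
Back-substitute for Bézout coefficients:
  1 = 7 - 3·2
  ... = 9·(-19) + 43·(4)
So 9·-19 ≡ 1 (mod 43), and -19 mod 43 = 24.

24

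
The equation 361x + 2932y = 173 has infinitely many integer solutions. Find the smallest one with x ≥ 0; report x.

gcd(2932, 361) = 1.
1 divides 173, so solutions exist.
By Bézout, 361·(333) + 2932·(-41) = 1.
Scale by 173/1 = 173: (x₀, y₀) = (57609, -7093).
General solution: x = 57609 + 2932t, y = -7093 - 361t for integer t.
x ≥ 0: smallest is 57609 mod 2932 = 1901 (at t = -19), with y = -234.

1901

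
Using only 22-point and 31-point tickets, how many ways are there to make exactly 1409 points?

Need nonnegative integers with 22j + 31k = 1409.
gcd(22, 31) = 1, and 22·(-7) + 31·(5) = 1.
So (j₀, k₀) = (-9863, 7045); general j = -9863 + 31t, k = 7045 - 22t.
j ≥ 0 ⇒ t ≥ 319; k ≥ 0 ⇒ t ≤ 320. That's 2 values of t.

2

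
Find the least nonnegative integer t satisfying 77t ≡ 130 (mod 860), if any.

750

gcd(860, 77):
  860 = 11×77 + 13
  77 = 5×13 + 12
  13 = 1×12 + 1
  12 = 12×1
so gcd(860, 77) = 1.
1 divides 130, so solutions exist.
Back-substitute for Bézout coefficients:
  1 = 13 - 1×12
  ... = 77×(-67) + 860×(6)
So 77×(-67) ≡ 1 (mod 860); multiply by 130: t ≡ -8710 (mod 860).
Smallest nonnegative: t = -8710 mod 860 = 750.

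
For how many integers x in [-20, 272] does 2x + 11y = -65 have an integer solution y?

27

gcd(11, 2) = 1  (11 = 5*2 + 1, 2 = 2*1).
Back-substituting, 2*(-5) + 11*(1) = 1.
Scale by -65: particular solution (325, -65); reduce x mod 11: (6, -7).
General solution: x = 6 + 11t, y = -7 - 2t for integer t.
-20 ≤ 6 + 11t ≤ 272 gives t ∈ [-2, 24], which is 27 values.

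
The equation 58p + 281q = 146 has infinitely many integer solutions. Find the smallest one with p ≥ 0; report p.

gcd(281, 58):
  281 = 4*58 + 49
  58 = 1*49 + 9
  49 = 5*9 + 4
  9 = 2*4 + 1
  4 = 4*1
so gcd(281, 58) = 1.
1 divides 146, so solutions exist.
Back-substitute for Bézout coefficients:
  1 = 9 - 2*4
  ... = 58*(63) + 281*(-13)
Scale by 146/1 = 146: (p₀, q₀) = (9198, -1898).
General solution: p = 9198 + 281t, q = -1898 - 58t for integer t.
p ≥ 0: smallest is 9198 mod 281 = 206 (at t = -32), with q = -42.

206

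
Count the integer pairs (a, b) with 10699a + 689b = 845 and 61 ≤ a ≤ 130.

2

gcd(10699, 689) = 13.
By Bézout, 10699×(-17) + 689×(264) = 13.
Particular solution: (8, -123).
General solution: a = 8 + 53t, b = -123 - 823t for integer t.
61 ≤ 8 + 53t ≤ 130 gives t ∈ [1, 2], which is 2 values.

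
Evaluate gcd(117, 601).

1

gcd(601, 117):
  601 = 5·117 + 16
  117 = 7·16 + 5
  16 = 3·5 + 1
  5 = 5·1
so gcd(601, 117) = 1.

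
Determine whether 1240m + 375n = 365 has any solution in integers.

yes

gcd(1240, 375):
  1240 = 3·375 + 115
  375 = 3·115 + 30
  115 = 3·30 + 25
  30 = 1·25 + 5
  25 = 5·5
so gcd(1240, 375) = 5.
5 divides 365, so integer solutions exist.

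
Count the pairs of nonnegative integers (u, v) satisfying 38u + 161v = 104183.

gcd(161, 38) = 1  (161 = 4×38 + 9, 38 = 4×9 + 2, 9 = 4×2 + 1, 2 = 2×1).
Back-substituting, 38×(-72) + 161×(17) = 1.
Scale by 104183: one solution is (-7501176, 1771111). Reduce u mod 161: (136, 615).
General: u = 136 + 161t, v = 615 - 38t.
u ≥ 0 ⇒ t ≥ 0; v ≥ 0 ⇒ t ≤ 16. So t ∈ [0, 16]: 17 solutions.

17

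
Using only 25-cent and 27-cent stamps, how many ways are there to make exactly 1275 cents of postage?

Need nonnegative integers with 25j + 27k = 1275.
gcd(25, 27) = 1, and 25·(13) + 27·(-12) = 1.
So (j₀, k₀) = (16575, -15300); general j = 16575 + 27t, k = -15300 - 25t.
j ≥ 0 ⇒ t ≥ -613; k ≥ 0 ⇒ t ≤ -612. That's 2 values of t.

2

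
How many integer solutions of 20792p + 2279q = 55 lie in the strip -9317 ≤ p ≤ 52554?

27

gcd(20792, 2279) = 1  (20792 = 9×2279 + 281, 2279 = 8×281 + 31, 281 = 9×31 + 2, 31 = 15×2 + 1, 2 = 2×1).
Back-substituting, 20792×(-1103) + 2279×(10063) = 1.
Scale by 55: particular solution (-60665, 553465); reduce p mod 2279: (868, -7919).
General solution: p = 868 + 2279t, q = -7919 - 20792t for integer t.
-9317 ≤ 868 + 2279t ≤ 52554 gives t ∈ [-4, 22], which is 27 values.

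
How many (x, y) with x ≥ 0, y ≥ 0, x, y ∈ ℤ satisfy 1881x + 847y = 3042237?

21

gcd(1881, 847) = 11.
By Bézout, 1881*(-9) + 847*(20) = 11.
One solution: (76, 3423).
General: x = 76 + 77t, y = 3423 - 171t.
x ≥ 0 ⇒ t ≥ 0; y ≥ 0 ⇒ t ≤ 20. So t ∈ [0, 20]: 21 solutions.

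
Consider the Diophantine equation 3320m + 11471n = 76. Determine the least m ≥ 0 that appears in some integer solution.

gcd(11471, 3320) = 1  (11471 = 3·3320 + 1511, 3320 = 2·1511 + 298, 1511 = 5·298 + 21, 298 = 14·21 + 4, 21 = 5·4 + 1, 4 = 4·1).
1 divides 76, so solutions exist.
Back-substituting, 3320·(-2733) + 11471·(791) = 1.
Scale by 76/1 = 76: (m₀, n₀) = (-207708, 60116).
General solution: m = -207708 + 11471t, n = 60116 - 3320t for integer t.
m ≥ 0: smallest is -207708 mod 11471 = 10241 (at t = 19), with n = -2964.

10241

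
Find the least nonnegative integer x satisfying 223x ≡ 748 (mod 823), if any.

gcd(823, 223):
  823 = 3×223 + 154
  223 = 1×154 + 69
  154 = 2×69 + 16
  69 = 4×16 + 5
  16 = 3×5 + 1
  5 = 5×1
so gcd(823, 223) = 1.
1 divides 748, so solutions exist.
Back-substitute for Bézout coefficients:
  1 = 16 - 3×5
  ... = 223×(-155) + 823×(42)
So 223×(-155) ≡ 1 (mod 823); multiply by 748: x ≡ -115940 (mod 823).
Smallest nonnegative: x = -115940 mod 823 = 103.

103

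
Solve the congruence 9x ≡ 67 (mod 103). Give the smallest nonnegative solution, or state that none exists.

99

gcd(103, 9):
  103 = 11*9 + 4
  9 = 2*4 + 1
  4 = 4*1
so gcd(103, 9) = 1.
1 divides 67, so solutions exist.
Back-substitute for Bézout coefficients:
  1 = 9 - 2*4
  ... = 9*(23) + 103*(-2)
So 9*(23) ≡ 1 (mod 103); multiply by 67: x ≡ 1541 (mod 103).
Smallest nonnegative: x = 1541 mod 103 = 99.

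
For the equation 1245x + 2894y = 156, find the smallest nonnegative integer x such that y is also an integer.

2664

gcd(2894, 1245) = 1.
1 divides 156, so solutions exist.
By Bézout, 1245·(351) + 2894·(-151) = 1.
Scale by 156/1 = 156: (x₀, y₀) = (54756, -23556).
General solution: x = 54756 + 2894t, y = -23556 - 1245t for integer t.
x ≥ 0: smallest is 54756 mod 2894 = 2664 (at t = -18), with y = -1146.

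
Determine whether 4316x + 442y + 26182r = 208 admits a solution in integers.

yes

gcd(4316, 442):
  4316 = 9×442 + 338
  442 = 1×338 + 104
  338 = 3×104 + 26
  104 = 4×26
so gcd(4316, 442) = 26.
gcd(26, 26182) = 26.
26 divides 208, so integer solutions exist.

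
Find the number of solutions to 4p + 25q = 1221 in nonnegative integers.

gcd(25, 4):
  25 = 6·4 + 1
  4 = 4·1
so gcd(25, 4) = 1.
Back-substitute for Bézout coefficients:
  1 = 25 - 6·4
  ... = 4·(-6) + 25·(1)
Scale by 1221: one solution is (-7326, 1221). Reduce p mod 25: (24, 45).
General: p = 24 + 25t, q = 45 - 4t.
p ≥ 0 ⇒ t ≥ 0; q ≥ 0 ⇒ t ≤ 11. So t ∈ [0, 11]: 12 solutions.

12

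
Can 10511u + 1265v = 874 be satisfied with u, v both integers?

yes

gcd(10511, 1265):
  10511 = 8·1265 + 391
  1265 = 3·391 + 92
  391 = 4·92 + 23
  92 = 4·23
so gcd(10511, 1265) = 23.
23 divides 874, so integer solutions exist.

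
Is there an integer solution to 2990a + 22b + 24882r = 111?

gcd(2990, 22):
  2990 = 135*22 + 20
  22 = 1*20 + 2
  20 = 10*2
so gcd(2990, 22) = 2.
gcd(2, 24882) = 2.
2 does not divide 111 (remainder 1), so no integer solutions.

no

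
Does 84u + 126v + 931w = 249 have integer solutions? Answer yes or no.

gcd(126, 84):
  126 = 1·84 + 42
  84 = 2·42
so gcd(126, 84) = 42.
gcd(42, 931) = 7.
7 does not divide 249 (remainder 4), so no integer solutions.

no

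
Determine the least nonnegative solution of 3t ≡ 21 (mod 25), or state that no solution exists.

7

gcd(25, 3) = 1  (25 = 8*3 + 1, 3 = 3*1).
1 divides 21, so solutions exist.
Back-substituting, 3*(-8) + 25*(1) = 1.
So 3*(-8) ≡ 1 (mod 25); multiply by 21: t ≡ -168 (mod 25).
Smallest nonnegative: t = -168 mod 25 = 7.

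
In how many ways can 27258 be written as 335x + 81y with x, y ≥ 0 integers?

1

gcd(335, 81) = 1.
By Bézout, 335·(-22) + 81·(91) = 1.
One solution: (48, 138).
General: x = 48 + 81t, y = 138 - 335t.
x ≥ 0 ⇒ t ≥ 0; y ≥ 0 ⇒ t ≤ 0. So t ∈ [0, 0]: 1 solution.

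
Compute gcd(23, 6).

1

gcd(23, 6):
  23 = 3·6 + 5
  6 = 1·5 + 1
  5 = 5·1
so gcd(23, 6) = 1.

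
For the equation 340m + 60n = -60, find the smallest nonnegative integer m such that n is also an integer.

0

gcd(340, 60):
  340 = 5×60 + 40
  60 = 1×40 + 20
  40 = 2×20
so gcd(340, 60) = 20.
20 divides -60, so solutions exist.
Back-substitute for Bézout coefficients:
  20 = 60 - 1×40
  ... = 340×(-1) + 60×(6)
Scale by -60/20 = -3: (m₀, n₀) = (3, -18).
General solution: m = 3 + 3t, n = -18 - 17t for integer t.
m ≥ 0: smallest is 3 mod 3 = 0 (at t = -1), with n = -1.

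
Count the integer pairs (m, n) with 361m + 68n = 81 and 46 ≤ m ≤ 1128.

gcd(361, 68) = 1.
By Bézout, 361*(13) + 68*(-69) = 1.
Particular solution: (33, -174).
General solution: m = 33 + 68t, n = -174 - 361t for integer t.
46 ≤ 33 + 68t ≤ 1128 gives t ∈ [1, 16], which is 16 values.

16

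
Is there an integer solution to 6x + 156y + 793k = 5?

yes

gcd(156, 6) = 6  (156 = 26·6).
gcd(6, 793) = 1.
1 divides 5, so integer solutions exist.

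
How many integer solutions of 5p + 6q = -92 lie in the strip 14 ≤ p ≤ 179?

gcd(6, 5) = 1.
By Bézout, 5*(-1) + 6*(1) = 1.
Particular solution: (2, -17).
General solution: p = 2 + 6t, q = -17 - 5t for integer t.
14 ≤ 2 + 6t ≤ 179 gives t ∈ [2, 29], which is 28 values.

28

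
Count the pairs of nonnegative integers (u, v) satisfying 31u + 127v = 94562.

gcd(127, 31) = 1  (127 = 4·31 + 3, 31 = 10·3 + 1, 3 = 3·1).
Back-substituting, 31·(41) + 127·(-10) = 1.
Scale by 94562: one solution is (3877042, -945620). Reduce u mod 127: (113, 717).
General: u = 113 + 127t, v = 717 - 31t.
u ≥ 0 ⇒ t ≥ 0; v ≥ 0 ⇒ t ≤ 23. So t ∈ [0, 23]: 24 solutions.

24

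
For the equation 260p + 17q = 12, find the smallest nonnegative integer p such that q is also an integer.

16

gcd(260, 17):
  260 = 15×17 + 5
  17 = 3×5 + 2
  5 = 2×2 + 1
  2 = 2×1
so gcd(260, 17) = 1.
1 divides 12, so solutions exist.
Back-substitute for Bézout coefficients:
  1 = 5 - 2×2
  ... = 260×(7) + 17×(-107)
Scale by 12/1 = 12: (p₀, q₀) = (84, -1284).
General solution: p = 84 + 17t, q = -1284 - 260t for integer t.
p ≥ 0: smallest is 84 mod 17 = 16 (at t = -4), with q = -244.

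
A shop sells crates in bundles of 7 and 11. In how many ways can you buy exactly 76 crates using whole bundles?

Need nonnegative integers with 7j + 11k = 76.
gcd(7, 11) = 1, and 7·(-3) + 11·(2) = 1.
So (j₀, k₀) = (-228, 152); general j = -228 + 11t, k = 152 - 7t.
j ≥ 0 ⇒ t ≥ 21; k ≥ 0 ⇒ t ≤ 21. That's 1 value of t.

1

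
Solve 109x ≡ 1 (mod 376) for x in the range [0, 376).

gcd(376, 109):
  376 = 3*109 + 49
  109 = 2*49 + 11
  49 = 4*11 + 5
  11 = 2*5 + 1
  5 = 5*1
so gcd(376, 109) = 1.
Back-substitute for Bézout coefficients:
  1 = 11 - 2*5
  ... = 109*(69) + 376*(-20)
So 109*69 ≡ 1 (mod 376), and 69 mod 376 = 69.

69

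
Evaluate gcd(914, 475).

1

gcd(914, 475):
  914 = 1×475 + 439
  475 = 1×439 + 36
  439 = 12×36 + 7
  36 = 5×7 + 1
  7 = 7×1
so gcd(914, 475) = 1.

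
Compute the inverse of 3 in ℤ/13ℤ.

9

gcd(13, 3) = 1  (13 = 4*3 + 1, 3 = 3*1).
Back-substituting, 3*(-4) + 13*(1) = 1.
So 3*-4 ≡ 1 (mod 13), and -4 mod 13 = 9.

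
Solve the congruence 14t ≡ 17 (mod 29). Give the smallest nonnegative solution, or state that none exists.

24

gcd(29, 14) = 1  (29 = 2*14 + 1, 14 = 14*1).
1 divides 17, so solutions exist.
Back-substituting, 14*(-2) + 29*(1) = 1.
So 14*(-2) ≡ 1 (mod 29); multiply by 17: t ≡ -34 (mod 29).
Smallest nonnegative: t = -34 mod 29 = 24.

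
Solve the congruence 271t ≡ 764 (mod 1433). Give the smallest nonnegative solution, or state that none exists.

98

gcd(1433, 271):
  1433 = 5×271 + 78
  271 = 3×78 + 37
  78 = 2×37 + 4
  37 = 9×4 + 1
  4 = 4×1
so gcd(1433, 271) = 1.
1 divides 764, so solutions exist.
Back-substitute for Bézout coefficients:
  1 = 37 - 9×4
  ... = 271×(349) + 1433×(-66)
So 271×(349) ≡ 1 (mod 1433); multiply by 764: t ≡ 266636 (mod 1433).
Smallest nonnegative: t = 266636 mod 1433 = 98.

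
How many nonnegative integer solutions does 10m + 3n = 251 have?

8

gcd(10, 3):
  10 = 3·3 + 1
  3 = 3·1
so gcd(10, 3) = 1.
Back-substitute for Bézout coefficients:
  1 = 10 - 3·3
  ... = 10·(1) + 3·(-3)
Scale by 251: one solution is (251, -753). Reduce m mod 3: (2, 77).
General: m = 2 + 3t, n = 77 - 10t.
m ≥ 0 ⇒ t ≥ 0; n ≥ 0 ⇒ t ≤ 7. So t ∈ [0, 7]: 8 solutions.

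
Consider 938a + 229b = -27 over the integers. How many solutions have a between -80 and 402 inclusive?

2

gcd(938, 229) = 1.
By Bézout, 938*(-52) + 229*(213) = 1.
Particular solution: (30, -123).
General solution: a = 30 + 229t, b = -123 - 938t for integer t.
-80 ≤ 30 + 229t ≤ 402 gives t ∈ [0, 1], which is 2 values.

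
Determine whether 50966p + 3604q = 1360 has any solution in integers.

gcd(50966, 3604) = 34  (50966 = 14×3604 + 510, 3604 = 7×510 + 34, 510 = 15×34).
34 divides 1360, so integer solutions exist.

yes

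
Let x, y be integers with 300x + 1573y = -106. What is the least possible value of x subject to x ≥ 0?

115

gcd(1573, 300):
  1573 = 5×300 + 73
  300 = 4×73 + 8
  73 = 9×8 + 1
  8 = 8×1
so gcd(1573, 300) = 1.
1 divides -106, so solutions exist.
Back-substitute for Bézout coefficients:
  1 = 73 - 9×8
  ... = 300×(-194) + 1573×(37)
Scale by -106/1 = -106: (x₀, y₀) = (20564, -3922).
General solution: x = 20564 + 1573t, y = -3922 - 300t for integer t.
x ≥ 0: smallest is 20564 mod 1573 = 115 (at t = -13), with y = -22.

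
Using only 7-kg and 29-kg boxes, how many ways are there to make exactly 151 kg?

Need nonnegative integers with 7j + 29k = 151.
gcd(7, 29) = 1, and 7·(-4) + 29·(1) = 1.
So (j₀, k₀) = (-604, 151); general j = -604 + 29t, k = 151 - 7t.
j ≥ 0 ⇒ t ≥ 21; k ≥ 0 ⇒ t ≤ 21. That's 1 value of t.

1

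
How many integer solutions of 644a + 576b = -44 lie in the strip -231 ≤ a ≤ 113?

gcd(644, 576) = 4  (644 = 1×576 + 68, 576 = 8×68 + 32, 68 = 2×32 + 4, 32 = 8×4).
Back-substituting, 644×(17) + 576×(-19) = 4.
Scale by -11: particular solution (-187, 209); reduce a mod 144: (101, -113).
General solution: a = 101 + 144t, b = -113 - 161t for integer t.
-231 ≤ 101 + 144t ≤ 113 gives t ∈ [-2, 0], which is 3 values.

3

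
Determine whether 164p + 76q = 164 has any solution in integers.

gcd(164, 76):
  164 = 2·76 + 12
  76 = 6·12 + 4
  12 = 3·4
so gcd(164, 76) = 4.
4 divides 164, so integer solutions exist.

yes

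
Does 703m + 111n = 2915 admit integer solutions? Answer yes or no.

no

gcd(703, 111) = 37  (703 = 6×111 + 37, 111 = 3×37).
37 does not divide 2915 (remainder 29), so no integer solutions.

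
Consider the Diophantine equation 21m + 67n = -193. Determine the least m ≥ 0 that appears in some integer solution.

gcd(67, 21):
  67 = 3·21 + 4
  21 = 5·4 + 1
  4 = 4·1
so gcd(67, 21) = 1.
1 divides -193, so solutions exist.
Back-substitute for Bézout coefficients:
  1 = 21 - 5·4
  ... = 21·(16) + 67·(-5)
Scale by -193/1 = -193: (m₀, n₀) = (-3088, 965).
General solution: m = -3088 + 67t, n = 965 - 21t for integer t.
m ≥ 0: smallest is -3088 mod 67 = 61 (at t = 47), with n = -22.

61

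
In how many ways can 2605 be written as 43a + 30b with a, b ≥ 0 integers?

gcd(43, 30) = 1  (43 = 1×30 + 13, 30 = 2×13 + 4, 13 = 3×4 + 1, 4 = 4×1).
Back-substituting, 43×(7) + 30×(-10) = 1.
Scale by 2605: one solution is (18235, -26050). Reduce a mod 30: (25, 51).
General: a = 25 + 30t, b = 51 - 43t.
a ≥ 0 ⇒ t ≥ 0; b ≥ 0 ⇒ t ≤ 1. So t ∈ [0, 1]: 2 solutions.

2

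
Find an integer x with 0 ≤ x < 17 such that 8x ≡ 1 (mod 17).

gcd(17, 8) = 1.
By Bézout, 8*(-2) + 17*(1) = 1.
So 8*-2 ≡ 1 (mod 17), and -2 mod 17 = 15.

15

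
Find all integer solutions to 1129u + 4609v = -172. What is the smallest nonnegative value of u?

2188

gcd(4609, 1129):
  4609 = 4·1129 + 93
  1129 = 12·93 + 13
  93 = 7·13 + 2
  13 = 6·2 + 1
  2 = 2·1
so gcd(4609, 1129) = 1.
1 divides -172, so solutions exist.
Back-substitute for Bézout coefficients:
  1 = 13 - 6·2
  ... = 1129·(2131) + 4609·(-522)
Scale by -172/1 = -172: (u₀, v₀) = (-366532, 89784).
General solution: u = -366532 + 4609t, v = 89784 - 1129t for integer t.
u ≥ 0: smallest is -366532 mod 4609 = 2188 (at t = 80), with v = -536.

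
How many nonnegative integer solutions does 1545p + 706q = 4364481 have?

4

gcd(1545, 706) = 1.
By Bézout, 1545×(-69) + 706×(151) = 1.
One solution: (53, 6066).
General: p = 53 + 706t, q = 6066 - 1545t.
p ≥ 0 ⇒ t ≥ 0; q ≥ 0 ⇒ t ≤ 3. So t ∈ [0, 3]: 4 solutions.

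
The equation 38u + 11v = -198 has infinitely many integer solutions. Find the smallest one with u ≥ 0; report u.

gcd(38, 11) = 1  (38 = 3·11 + 5, 11 = 2·5 + 1, 5 = 5·1).
1 divides -198, so solutions exist.
Back-substituting, 38·(-2) + 11·(7) = 1.
Scale by -198/1 = -198: (u₀, v₀) = (396, -1386).
General solution: u = 396 + 11t, v = -1386 - 38t for integer t.
u ≥ 0: smallest is 396 mod 11 = 0 (at t = -36), with v = -18.

0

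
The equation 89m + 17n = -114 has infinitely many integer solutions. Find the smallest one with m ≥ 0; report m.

gcd(89, 17):
  89 = 5×17 + 4
  17 = 4×4 + 1
  4 = 4×1
so gcd(89, 17) = 1.
1 divides -114, so solutions exist.
Back-substitute for Bézout coefficients:
  1 = 17 - 4×4
  ... = 89×(-4) + 17×(21)
Scale by -114/1 = -114: (m₀, n₀) = (456, -2394).
General solution: m = 456 + 17t, n = -2394 - 89t for integer t.
m ≥ 0: smallest is 456 mod 17 = 14 (at t = -26), with n = -80.

14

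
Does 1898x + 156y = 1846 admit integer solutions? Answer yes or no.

yes

gcd(1898, 156):
  1898 = 12·156 + 26
  156 = 6·26
so gcd(1898, 156) = 26.
26 divides 1846, so integer solutions exist.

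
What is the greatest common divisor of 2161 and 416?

1

gcd(2161, 416) = 1  (2161 = 5·416 + 81, 416 = 5·81 + 11, 81 = 7·11 + 4, 11 = 2·4 + 3, 4 = 1·3 + 1, 3 = 3·1).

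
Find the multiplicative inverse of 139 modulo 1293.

gcd(1293, 139) = 1  (1293 = 9*139 + 42, 139 = 3*42 + 13, 42 = 3*13 + 3, 13 = 4*3 + 1, 3 = 3*1).
Back-substituting, 139*(400) + 1293*(-43) = 1.
So 139*400 ≡ 1 (mod 1293), and 400 mod 1293 = 400.

400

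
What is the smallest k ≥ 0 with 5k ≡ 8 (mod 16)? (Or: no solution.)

8

gcd(16, 5):
  16 = 3·5 + 1
  5 = 5·1
so gcd(16, 5) = 1.
1 divides 8, so solutions exist.
Back-substitute for Bézout coefficients:
  1 = 16 - 3·5
  ... = 5·(-3) + 16·(1)
So 5·(-3) ≡ 1 (mod 16); multiply by 8: k ≡ -24 (mod 16).
Smallest nonnegative: k = -24 mod 16 = 8.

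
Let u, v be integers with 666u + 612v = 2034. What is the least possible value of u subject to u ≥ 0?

gcd(666, 612):
  666 = 1·612 + 54
  612 = 11·54 + 18
  54 = 3·18
so gcd(666, 612) = 18.
18 divides 2034, so solutions exist.
Back-substitute for Bézout coefficients:
  18 = 612 - 11·54
  ... = 666·(-11) + 612·(12)
Scale by 2034/18 = 113: (u₀, v₀) = (-1243, 1356).
General solution: u = -1243 + 34t, v = 1356 - 37t for integer t.
u ≥ 0: smallest is -1243 mod 34 = 15 (at t = 37), with v = -13.

15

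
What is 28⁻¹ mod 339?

gcd(339, 28) = 1.
By Bézout, 28*(109) + 339*(-9) = 1.
So 28*109 ≡ 1 (mod 339), and 109 mod 339 = 109.

109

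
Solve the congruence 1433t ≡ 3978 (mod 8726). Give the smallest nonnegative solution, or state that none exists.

gcd(8726, 1433):
  8726 = 6·1433 + 128
  1433 = 11·128 + 25
  128 = 5·25 + 3
  25 = 8·3 + 1
  3 = 3·1
so gcd(8726, 1433) = 1.
1 divides 3978, so solutions exist.
Back-substitute for Bézout coefficients:
  1 = 25 - 8·3
  ... = 1433·(2795) + 8726·(-459)
So 1433·(2795) ≡ 1 (mod 8726); multiply by 3978: t ≡ 11118510 (mod 8726).
Smallest nonnegative: t = 11118510 mod 8726 = 1586.

1586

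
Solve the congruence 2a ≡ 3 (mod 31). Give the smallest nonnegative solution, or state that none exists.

gcd(31, 2) = 1.
1 divides 3, so solutions exist.
By Bézout, 2·(-15) + 31·(1) = 1.
So 2·(-15) ≡ 1 (mod 31); multiply by 3: a ≡ -45 (mod 31).
Smallest nonnegative: a = -45 mod 31 = 17.

17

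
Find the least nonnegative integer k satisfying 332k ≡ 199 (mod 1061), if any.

gcd(1061, 332):
  1061 = 3*332 + 65
  332 = 5*65 + 7
  65 = 9*7 + 2
  7 = 3*2 + 1
  2 = 2*1
so gcd(1061, 332) = 1.
1 divides 199, so solutions exist.
Back-substitute for Bézout coefficients:
  1 = 7 - 3*2
  ... = 332*(457) + 1061*(-143)
So 332*(457) ≡ 1 (mod 1061); multiply by 199: k ≡ 90943 (mod 1061).
Smallest nonnegative: k = 90943 mod 1061 = 758.

758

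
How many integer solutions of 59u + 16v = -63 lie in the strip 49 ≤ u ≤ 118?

gcd(59, 16) = 1.
By Bézout, 59·(3) + 16·(-11) = 1.
Particular solution: (3, -15).
General solution: u = 3 + 16t, v = -15 - 59t for integer t.
49 ≤ 3 + 16t ≤ 118 gives t ∈ [3, 7], which is 5 values.

5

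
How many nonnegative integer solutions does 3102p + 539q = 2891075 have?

gcd(3102, 539) = 11.
By Bézout, 3102·(4) + 539·(-23) = 11.
One solution: (5, 5335).
General: p = 5 + 49t, q = 5335 - 282t.
p ≥ 0 ⇒ t ≥ 0; q ≥ 0 ⇒ t ≤ 18. So t ∈ [0, 18]: 19 solutions.

19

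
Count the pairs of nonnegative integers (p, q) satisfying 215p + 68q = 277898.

gcd(215, 68) = 1  (215 = 3·68 + 11, 68 = 6·11 + 2, 11 = 5·2 + 1, 2 = 2·1).
Back-substituting, 215·(31) + 68·(-98) = 1.
Scale by 277898: one solution is (8614838, -27234004). Reduce p mod 68: (54, 3916).
General: p = 54 + 68t, q = 3916 - 215t.
p ≥ 0 ⇒ t ≥ 0; q ≥ 0 ⇒ t ≤ 18. So t ∈ [0, 18]: 19 solutions.

19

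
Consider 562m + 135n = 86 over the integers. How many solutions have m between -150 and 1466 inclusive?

gcd(562, 135) = 1  (562 = 4*135 + 22, 135 = 6*22 + 3, 22 = 7*3 + 1, 3 = 3*1).
Back-substituting, 562*(43) + 135*(-179) = 1.
Scale by 86: particular solution (3698, -15394); reduce m mod 135: (53, -220).
General solution: m = 53 + 135t, n = -220 - 562t for integer t.
-150 ≤ 53 + 135t ≤ 1466 gives t ∈ [-1, 10], which is 12 values.

12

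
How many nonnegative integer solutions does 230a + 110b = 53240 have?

22

gcd(230, 110) = 10.
By Bézout, 230*(1) + 110*(-2) = 10.
One solution: (0, 484).
General: a = 0 + 11t, b = 484 - 23t.
a ≥ 0 ⇒ t ≥ 0; b ≥ 0 ⇒ t ≤ 21. So t ∈ [0, 21]: 22 solutions.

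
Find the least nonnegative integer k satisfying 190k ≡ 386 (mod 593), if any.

gcd(593, 190):
  593 = 3×190 + 23
  190 = 8×23 + 6
  23 = 3×6 + 5
  6 = 1×5 + 1
  5 = 5×1
so gcd(593, 190) = 1.
1 divides 386, so solutions exist.
Back-substitute for Bézout coefficients:
  1 = 6 - 1×5
  ... = 190×(103) + 593×(-33)
So 190×(103) ≡ 1 (mod 593); multiply by 386: k ≡ 39758 (mod 593).
Smallest nonnegative: k = 39758 mod 593 = 27.

27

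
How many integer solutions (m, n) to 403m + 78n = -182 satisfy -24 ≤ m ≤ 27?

gcd(403, 78) = 13.
By Bézout, 403*(1) + 78*(-5) = 13.
Particular solution: (4, -23).
General solution: m = 4 + 6t, n = -23 - 31t for integer t.
-24 ≤ 4 + 6t ≤ 27 gives t ∈ [-4, 3], which is 8 values.

8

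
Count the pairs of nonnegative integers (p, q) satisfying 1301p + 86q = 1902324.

17

gcd(1301, 86) = 1  (1301 = 15·86 + 11, 86 = 7·11 + 9, 11 = 1·9 + 2, 9 = 4·2 + 1, 2 = 2·1).
Back-substituting, 1301·(-39) + 86·(590) = 1.
Scale by 1902324: one solution is (-74190636, 1122371160). Reduce p mod 86: (16, 21878).
General: p = 16 + 86t, q = 21878 - 1301t.
p ≥ 0 ⇒ t ≥ 0; q ≥ 0 ⇒ t ≤ 16. So t ∈ [0, 16]: 17 solutions.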